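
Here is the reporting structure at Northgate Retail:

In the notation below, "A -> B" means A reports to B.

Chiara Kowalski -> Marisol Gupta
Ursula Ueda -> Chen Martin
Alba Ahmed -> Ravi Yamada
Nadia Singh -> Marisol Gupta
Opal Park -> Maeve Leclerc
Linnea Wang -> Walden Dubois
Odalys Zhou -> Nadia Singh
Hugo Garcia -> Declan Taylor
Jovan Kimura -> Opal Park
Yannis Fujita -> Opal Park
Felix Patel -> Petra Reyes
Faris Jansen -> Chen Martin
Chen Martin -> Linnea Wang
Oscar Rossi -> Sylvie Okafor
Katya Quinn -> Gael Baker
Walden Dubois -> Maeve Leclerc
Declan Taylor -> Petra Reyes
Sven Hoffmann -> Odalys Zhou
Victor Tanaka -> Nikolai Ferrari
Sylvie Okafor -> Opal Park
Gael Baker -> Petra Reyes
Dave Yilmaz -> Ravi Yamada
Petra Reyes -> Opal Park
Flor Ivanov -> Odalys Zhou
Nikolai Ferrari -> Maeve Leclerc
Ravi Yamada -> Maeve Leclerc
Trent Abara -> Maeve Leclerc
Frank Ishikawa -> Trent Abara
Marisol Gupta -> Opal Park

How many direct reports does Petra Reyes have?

3

Petra Reyes directly manages Gael Baker, Declan Taylor, Felix Patel. That is 3 direct reports.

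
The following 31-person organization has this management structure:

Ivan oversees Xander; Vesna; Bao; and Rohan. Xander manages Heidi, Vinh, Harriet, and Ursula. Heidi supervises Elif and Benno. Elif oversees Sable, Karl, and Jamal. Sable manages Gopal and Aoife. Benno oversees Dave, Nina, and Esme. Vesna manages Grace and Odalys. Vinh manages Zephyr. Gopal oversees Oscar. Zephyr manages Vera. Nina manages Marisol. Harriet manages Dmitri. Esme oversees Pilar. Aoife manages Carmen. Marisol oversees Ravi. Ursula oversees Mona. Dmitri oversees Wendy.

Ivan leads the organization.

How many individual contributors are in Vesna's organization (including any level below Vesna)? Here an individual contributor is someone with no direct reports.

The people in Vesna's organization with no one reporting to them are Grace, Odalys. That is 2.

2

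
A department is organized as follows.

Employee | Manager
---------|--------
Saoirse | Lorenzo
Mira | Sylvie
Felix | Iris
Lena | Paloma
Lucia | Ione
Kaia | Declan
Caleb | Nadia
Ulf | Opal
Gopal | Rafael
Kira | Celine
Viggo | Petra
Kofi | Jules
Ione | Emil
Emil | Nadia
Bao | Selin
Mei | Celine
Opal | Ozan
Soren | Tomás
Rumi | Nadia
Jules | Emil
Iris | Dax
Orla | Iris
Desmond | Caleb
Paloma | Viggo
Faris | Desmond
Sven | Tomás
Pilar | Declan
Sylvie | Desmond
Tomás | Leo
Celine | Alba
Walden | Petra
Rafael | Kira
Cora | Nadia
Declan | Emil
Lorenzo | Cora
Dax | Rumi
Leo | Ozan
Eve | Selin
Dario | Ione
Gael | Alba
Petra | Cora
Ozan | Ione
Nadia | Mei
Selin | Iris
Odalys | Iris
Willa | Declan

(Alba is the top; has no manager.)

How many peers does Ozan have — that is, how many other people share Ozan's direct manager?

2

Ozan reports to Ione. Ione's other direct reports are Lucia, Dario — 2 peers.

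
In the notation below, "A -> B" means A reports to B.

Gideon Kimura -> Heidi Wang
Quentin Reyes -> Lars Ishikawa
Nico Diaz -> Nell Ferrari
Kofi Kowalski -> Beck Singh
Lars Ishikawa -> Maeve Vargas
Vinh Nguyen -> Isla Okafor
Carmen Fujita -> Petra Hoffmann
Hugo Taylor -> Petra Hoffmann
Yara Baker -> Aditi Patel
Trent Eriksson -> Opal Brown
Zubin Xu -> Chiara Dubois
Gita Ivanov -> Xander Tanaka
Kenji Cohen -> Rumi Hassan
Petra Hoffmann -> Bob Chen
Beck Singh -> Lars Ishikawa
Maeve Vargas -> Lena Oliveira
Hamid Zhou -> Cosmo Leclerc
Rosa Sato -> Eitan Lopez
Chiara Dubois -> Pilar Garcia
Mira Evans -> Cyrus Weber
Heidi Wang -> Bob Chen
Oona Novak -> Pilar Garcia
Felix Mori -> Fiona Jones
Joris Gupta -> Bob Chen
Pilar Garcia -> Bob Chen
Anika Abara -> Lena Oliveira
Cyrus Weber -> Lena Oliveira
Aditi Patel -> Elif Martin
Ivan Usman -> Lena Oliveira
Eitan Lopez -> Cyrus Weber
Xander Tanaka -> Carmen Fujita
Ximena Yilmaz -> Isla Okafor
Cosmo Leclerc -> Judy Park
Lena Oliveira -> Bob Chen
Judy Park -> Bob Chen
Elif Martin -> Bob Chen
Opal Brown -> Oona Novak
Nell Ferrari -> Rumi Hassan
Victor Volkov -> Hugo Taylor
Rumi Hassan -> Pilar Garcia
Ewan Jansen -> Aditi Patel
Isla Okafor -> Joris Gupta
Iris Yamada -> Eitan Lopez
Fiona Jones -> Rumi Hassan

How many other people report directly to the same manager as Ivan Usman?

Ivan Usman reports to Lena Oliveira. Lena Oliveira's other direct reports are Maeve Vargas, Cyrus Weber, Anika Abara — 3 peers.

3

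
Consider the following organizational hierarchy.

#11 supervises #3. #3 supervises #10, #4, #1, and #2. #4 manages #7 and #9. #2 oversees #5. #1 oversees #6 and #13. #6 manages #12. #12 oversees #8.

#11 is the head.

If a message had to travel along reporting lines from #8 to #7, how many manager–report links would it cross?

6

#8 is 4 levels below #3, and #7 is 2 levels below #3 (their lowest common manager). The shortest path runs up from #8 to #3 and back down to #7: 4 + 2 = 6 links.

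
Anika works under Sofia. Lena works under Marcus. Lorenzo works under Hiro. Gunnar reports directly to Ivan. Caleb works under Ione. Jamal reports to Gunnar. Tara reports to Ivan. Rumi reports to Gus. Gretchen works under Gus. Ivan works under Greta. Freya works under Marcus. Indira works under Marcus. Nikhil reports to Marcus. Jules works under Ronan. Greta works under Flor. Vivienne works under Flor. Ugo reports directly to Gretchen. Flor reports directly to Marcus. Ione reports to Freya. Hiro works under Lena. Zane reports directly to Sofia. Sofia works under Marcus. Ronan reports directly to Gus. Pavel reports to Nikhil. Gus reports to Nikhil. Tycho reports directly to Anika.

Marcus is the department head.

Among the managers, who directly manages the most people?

Direct-report counts: Marcus has 6; Freya has 1; Ione has 1; Sofia has 2; Anika has 1; Flor has 2; Greta has 1; Ivan has 2; Gunnar has 1; Nikhil has 2; Gus has 3; Gretchen has 1; Ronan has 1; Lena has 1; Hiro has 1. The largest is 6, held by Marcus.

Marcus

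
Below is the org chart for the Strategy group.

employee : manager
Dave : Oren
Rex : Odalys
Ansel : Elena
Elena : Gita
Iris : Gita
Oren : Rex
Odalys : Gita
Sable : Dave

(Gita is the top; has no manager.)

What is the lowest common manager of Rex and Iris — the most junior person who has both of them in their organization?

Rex's chain of managers is Odalys, Gita. Iris's chain of managers is Gita. The first manager that appears in both chains is Gita.

Gita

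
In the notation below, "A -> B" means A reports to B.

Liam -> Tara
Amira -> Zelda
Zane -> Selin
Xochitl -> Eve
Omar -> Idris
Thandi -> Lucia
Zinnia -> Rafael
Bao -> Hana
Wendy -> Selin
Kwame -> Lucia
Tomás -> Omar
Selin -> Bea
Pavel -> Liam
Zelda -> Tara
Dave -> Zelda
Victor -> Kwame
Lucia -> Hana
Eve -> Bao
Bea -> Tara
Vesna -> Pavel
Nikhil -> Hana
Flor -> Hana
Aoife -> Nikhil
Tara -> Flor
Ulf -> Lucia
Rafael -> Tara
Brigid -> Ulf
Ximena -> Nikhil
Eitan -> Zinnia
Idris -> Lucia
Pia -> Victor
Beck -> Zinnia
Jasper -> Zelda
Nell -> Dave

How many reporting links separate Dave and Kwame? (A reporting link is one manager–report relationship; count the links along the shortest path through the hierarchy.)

Dave is 4 levels below Hana, and Kwame is 2 levels below Hana (their lowest common manager). The shortest path runs up from Dave to Hana and back down to Kwame: 4 + 2 = 6 links.

6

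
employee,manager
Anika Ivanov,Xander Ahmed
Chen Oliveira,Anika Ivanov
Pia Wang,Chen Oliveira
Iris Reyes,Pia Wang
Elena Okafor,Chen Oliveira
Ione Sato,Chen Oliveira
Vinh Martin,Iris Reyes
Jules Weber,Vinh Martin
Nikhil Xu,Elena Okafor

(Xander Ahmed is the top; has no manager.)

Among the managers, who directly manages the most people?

Direct-report counts: Xander Ahmed has 1; Anika Ivanov has 1; Chen Oliveira has 3; Elena Okafor has 1; Pia Wang has 1; Iris Reyes has 1; Vinh Martin has 1. The largest is 3, held by Chen Oliveira.

Chen Oliveira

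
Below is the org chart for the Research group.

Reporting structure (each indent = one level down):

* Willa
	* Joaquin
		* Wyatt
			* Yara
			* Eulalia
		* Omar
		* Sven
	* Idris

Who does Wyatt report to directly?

Wyatt reports directly to Joaquin.

Joaquin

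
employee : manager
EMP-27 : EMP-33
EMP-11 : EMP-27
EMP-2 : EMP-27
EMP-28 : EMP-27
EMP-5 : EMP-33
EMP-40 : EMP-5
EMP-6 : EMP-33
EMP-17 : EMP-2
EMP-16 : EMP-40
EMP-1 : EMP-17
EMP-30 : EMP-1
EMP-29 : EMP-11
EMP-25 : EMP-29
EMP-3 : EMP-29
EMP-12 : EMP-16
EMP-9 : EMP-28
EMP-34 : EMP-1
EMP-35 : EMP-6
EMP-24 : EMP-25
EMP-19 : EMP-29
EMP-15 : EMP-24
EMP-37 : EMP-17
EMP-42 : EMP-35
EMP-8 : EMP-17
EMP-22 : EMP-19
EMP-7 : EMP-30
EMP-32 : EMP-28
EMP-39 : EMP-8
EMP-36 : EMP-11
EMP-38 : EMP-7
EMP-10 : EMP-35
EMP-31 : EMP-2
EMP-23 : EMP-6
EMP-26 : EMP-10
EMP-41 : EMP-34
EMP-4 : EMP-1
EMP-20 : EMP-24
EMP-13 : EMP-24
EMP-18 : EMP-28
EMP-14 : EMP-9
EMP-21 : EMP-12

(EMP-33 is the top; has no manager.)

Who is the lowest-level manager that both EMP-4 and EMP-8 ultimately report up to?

EMP-4's chain of managers is EMP-1, EMP-17, EMP-2, EMP-27, EMP-33. EMP-8's chain of managers is EMP-17, EMP-2, EMP-27, EMP-33. The first manager that appears in both chains is EMP-17.

EMP-17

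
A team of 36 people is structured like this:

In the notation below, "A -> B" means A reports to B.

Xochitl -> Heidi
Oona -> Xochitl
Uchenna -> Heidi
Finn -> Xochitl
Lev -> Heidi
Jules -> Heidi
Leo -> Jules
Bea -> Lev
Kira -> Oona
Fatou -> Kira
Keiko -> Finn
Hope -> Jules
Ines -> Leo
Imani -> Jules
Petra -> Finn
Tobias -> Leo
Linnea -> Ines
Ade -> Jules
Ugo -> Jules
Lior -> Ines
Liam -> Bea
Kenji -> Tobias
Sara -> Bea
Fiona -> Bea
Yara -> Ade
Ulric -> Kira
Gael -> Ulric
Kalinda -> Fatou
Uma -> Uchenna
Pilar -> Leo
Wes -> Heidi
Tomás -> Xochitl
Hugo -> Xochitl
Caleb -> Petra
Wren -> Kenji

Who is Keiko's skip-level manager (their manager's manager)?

Xochitl

Keiko reports to Finn, and Finn reports to Xochitl. So Keiko's skip-level manager is Xochitl.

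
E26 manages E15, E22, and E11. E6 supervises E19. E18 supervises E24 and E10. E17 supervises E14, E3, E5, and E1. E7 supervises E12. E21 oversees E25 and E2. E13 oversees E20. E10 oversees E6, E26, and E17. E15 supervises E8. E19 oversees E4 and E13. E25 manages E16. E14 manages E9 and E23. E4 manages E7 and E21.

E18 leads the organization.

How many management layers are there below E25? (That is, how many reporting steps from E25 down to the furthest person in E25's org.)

The longest chain under E25 runs E25 → E16, which is 1 level below E25.

1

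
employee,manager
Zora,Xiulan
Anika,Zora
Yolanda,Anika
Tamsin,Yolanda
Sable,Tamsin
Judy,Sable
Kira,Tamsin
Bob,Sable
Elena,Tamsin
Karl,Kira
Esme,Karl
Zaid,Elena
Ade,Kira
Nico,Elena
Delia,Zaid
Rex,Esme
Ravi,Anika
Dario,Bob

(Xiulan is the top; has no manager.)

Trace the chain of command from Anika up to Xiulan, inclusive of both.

Anika reports to Zora. Zora reports to Xiulan. Xiulan is at the top.

Anika -> Zora -> Xiulan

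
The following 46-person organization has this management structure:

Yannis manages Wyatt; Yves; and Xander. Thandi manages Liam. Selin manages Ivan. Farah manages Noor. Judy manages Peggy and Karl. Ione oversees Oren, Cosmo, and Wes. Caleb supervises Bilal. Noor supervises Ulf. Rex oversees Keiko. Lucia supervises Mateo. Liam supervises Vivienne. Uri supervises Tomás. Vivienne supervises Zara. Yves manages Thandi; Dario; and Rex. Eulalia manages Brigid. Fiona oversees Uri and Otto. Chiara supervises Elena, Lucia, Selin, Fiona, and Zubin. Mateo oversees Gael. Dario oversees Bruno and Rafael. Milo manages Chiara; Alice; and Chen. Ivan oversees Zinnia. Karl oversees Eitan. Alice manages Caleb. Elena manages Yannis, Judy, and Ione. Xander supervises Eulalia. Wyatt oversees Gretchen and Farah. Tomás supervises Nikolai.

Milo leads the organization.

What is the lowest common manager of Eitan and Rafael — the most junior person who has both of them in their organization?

Eitan's chain of managers is Karl, Judy, Elena, Chiara, Milo. Rafael's chain of managers is Dario, Yves, Yannis, Elena, Chiara, Milo. The first manager that appears in both chains is Elena.

Elena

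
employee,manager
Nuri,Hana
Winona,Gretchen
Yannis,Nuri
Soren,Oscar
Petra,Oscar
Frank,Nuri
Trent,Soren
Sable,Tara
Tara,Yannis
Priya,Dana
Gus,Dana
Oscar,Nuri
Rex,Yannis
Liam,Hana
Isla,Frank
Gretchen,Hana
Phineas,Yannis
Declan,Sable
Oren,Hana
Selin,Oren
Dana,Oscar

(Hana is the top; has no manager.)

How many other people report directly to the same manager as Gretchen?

Gretchen reports to Hana. Hana's other direct reports are Oren, Nuri, Liam — 3 peers.

3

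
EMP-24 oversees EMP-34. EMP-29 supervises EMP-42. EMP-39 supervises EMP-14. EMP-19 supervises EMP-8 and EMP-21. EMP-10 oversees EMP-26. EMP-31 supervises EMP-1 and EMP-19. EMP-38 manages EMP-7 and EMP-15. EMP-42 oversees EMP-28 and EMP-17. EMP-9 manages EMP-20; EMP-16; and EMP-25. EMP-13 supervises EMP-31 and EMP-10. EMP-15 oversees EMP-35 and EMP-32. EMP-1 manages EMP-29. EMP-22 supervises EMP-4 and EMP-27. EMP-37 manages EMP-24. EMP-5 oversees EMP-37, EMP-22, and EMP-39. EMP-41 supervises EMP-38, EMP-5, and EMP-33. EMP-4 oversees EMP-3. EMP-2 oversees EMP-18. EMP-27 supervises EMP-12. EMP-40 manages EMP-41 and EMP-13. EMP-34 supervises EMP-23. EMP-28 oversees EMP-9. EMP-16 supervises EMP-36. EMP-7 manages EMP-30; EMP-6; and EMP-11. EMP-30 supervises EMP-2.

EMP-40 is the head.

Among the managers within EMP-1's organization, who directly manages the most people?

EMP-9

Direct-report counts within EMP-1's organization: EMP-1 has 1; EMP-29 has 1; EMP-42 has 2; EMP-28 has 1; EMP-9 has 3; EMP-16 has 1. The largest is 3, held by EMP-9.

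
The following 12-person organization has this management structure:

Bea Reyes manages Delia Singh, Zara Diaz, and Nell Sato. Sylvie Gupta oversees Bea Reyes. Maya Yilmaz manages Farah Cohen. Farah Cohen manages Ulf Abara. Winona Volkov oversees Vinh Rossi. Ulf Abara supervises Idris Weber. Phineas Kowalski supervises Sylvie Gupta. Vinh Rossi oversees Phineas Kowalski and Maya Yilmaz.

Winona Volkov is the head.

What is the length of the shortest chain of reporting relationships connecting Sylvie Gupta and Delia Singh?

Delia Singh is in Sylvie Gupta's organization: the chain from Delia Singh up to Sylvie Gupta is Delia Singh → Bea Reyes → Sylvie Gupta, which is 2 links.

2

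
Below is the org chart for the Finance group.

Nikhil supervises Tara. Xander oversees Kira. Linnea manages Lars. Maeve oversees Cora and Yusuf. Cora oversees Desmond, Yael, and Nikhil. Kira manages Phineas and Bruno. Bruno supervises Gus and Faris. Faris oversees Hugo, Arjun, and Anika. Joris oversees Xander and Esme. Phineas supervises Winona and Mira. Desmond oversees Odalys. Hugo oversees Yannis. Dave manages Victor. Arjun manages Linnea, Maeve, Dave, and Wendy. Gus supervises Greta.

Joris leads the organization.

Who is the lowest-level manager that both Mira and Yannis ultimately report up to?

Mira's chain of managers is Phineas, Kira, Xander, Joris. Yannis's chain of managers is Hugo, Faris, Bruno, Kira, Xander, Joris. The first manager that appears in both chains is Kira.

Kira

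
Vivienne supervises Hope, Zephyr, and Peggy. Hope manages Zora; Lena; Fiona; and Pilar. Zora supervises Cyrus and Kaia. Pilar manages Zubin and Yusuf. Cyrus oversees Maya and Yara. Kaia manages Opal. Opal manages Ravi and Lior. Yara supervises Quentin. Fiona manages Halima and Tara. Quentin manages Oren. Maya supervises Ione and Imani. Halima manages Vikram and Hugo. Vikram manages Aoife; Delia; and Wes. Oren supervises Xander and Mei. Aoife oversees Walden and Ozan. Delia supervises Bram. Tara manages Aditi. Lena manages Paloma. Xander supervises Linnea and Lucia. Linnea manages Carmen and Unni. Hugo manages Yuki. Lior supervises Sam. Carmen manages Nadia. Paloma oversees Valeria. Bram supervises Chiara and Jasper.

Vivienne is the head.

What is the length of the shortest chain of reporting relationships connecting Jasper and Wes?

Jasper is 3 levels below Vikram, and Wes is 1 level below Vikram (their lowest common manager). The shortest path runs up from Jasper to Vikram and back down to Wes: 3 + 1 = 4 links.

4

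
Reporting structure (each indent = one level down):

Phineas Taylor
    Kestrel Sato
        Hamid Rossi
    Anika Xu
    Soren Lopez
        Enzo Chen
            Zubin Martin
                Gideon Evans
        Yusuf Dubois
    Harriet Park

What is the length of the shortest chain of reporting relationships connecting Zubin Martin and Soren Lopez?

Zubin Martin is in Soren Lopez's organization: the chain from Zubin Martin up to Soren Lopez is Zubin Martin → Enzo Chen → Soren Lopez, which is 2 links.

2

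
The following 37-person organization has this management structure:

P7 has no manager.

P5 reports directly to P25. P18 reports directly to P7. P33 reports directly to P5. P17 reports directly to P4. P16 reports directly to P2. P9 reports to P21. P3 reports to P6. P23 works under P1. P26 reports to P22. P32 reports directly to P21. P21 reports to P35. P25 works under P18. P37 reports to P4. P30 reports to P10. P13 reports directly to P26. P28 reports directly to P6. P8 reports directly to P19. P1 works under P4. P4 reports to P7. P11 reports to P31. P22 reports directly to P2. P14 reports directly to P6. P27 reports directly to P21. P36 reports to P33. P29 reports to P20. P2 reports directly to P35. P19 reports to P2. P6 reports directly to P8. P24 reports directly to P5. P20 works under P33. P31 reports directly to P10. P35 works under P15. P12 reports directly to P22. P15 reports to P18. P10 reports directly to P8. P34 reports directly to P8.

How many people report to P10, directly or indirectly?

3

P10 directly manages P30, P31. P30 has no reports. Under P31: P11 (1). So P10's organization is 2 direct reports plus everyone under them: 1 + 2 = 3.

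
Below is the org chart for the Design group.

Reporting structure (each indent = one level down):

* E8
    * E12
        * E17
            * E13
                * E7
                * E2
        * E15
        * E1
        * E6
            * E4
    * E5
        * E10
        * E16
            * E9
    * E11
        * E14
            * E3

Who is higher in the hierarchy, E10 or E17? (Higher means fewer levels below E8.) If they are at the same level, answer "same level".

Both E10 and E17 are 2 levels below E8.

same level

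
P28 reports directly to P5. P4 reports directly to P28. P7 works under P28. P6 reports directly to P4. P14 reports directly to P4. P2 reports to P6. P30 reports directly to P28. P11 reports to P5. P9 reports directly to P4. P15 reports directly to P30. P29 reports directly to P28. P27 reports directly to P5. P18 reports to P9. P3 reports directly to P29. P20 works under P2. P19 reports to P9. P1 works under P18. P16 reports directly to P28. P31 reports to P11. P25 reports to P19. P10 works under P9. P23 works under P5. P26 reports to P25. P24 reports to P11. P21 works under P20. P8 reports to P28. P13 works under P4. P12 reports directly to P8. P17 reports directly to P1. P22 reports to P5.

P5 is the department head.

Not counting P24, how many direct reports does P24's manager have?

P24 reports to P11. P11's other direct reports are P31 — 1 peer.

1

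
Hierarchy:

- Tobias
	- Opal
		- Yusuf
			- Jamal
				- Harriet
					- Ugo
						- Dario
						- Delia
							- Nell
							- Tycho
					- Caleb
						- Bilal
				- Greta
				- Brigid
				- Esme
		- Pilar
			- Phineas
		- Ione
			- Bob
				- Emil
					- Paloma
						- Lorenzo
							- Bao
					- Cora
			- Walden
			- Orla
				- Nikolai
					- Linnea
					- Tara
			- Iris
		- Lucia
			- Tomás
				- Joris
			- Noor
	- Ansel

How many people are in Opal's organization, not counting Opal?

32

Opal directly manages Yusuf, Pilar, Ione, Lucia. Under Yusuf: Jamal, Esme, Brigid, Greta, Harriet, Caleb, Bilal, Ugo, Delia, Tycho, Nell, Dario (12). Under Pilar: Phineas (1). Under Ione: Iris, Orla, Nikolai, Tara, Linnea, Walden, Bob, Emil, Cora, Paloma, Lorenzo, Bao (12). Under Lucia: Noor, Tomás, Joris (3). So Opal's organization is 4 direct reports plus everyone under them: 13 + 2 + 13 + 4 = 32.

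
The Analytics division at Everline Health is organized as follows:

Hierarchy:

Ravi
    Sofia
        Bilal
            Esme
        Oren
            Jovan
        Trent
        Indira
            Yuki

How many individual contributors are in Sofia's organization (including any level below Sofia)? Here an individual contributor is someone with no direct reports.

4

The people in Sofia's organization with no one reporting to them are Yuki, Trent, Jovan, Esme. That is 4.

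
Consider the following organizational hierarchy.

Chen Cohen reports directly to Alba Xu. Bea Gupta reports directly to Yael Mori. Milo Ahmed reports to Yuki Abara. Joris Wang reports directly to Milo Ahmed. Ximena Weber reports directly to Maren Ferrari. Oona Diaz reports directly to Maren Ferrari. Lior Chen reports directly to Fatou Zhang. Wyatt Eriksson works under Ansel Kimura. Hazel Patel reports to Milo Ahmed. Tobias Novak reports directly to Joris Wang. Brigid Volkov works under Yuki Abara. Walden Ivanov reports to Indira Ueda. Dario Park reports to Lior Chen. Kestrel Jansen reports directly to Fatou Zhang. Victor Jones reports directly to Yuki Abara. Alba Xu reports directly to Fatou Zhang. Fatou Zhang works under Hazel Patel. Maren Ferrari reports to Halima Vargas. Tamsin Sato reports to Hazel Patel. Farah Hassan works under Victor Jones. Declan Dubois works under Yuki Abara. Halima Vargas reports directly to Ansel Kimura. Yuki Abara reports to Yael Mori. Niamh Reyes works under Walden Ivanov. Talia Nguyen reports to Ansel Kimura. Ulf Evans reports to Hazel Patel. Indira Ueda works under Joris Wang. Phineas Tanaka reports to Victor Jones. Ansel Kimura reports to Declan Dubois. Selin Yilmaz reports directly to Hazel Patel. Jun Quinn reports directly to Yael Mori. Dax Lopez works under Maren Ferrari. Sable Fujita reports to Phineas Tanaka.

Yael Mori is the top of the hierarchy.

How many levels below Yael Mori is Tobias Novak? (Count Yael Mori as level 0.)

4

Chain from Tobias Novak up to Yael Mori: Tobias Novak → Joris Wang → Milo Ahmed → Yuki Abara → Yael Mori. That is 4 steps up, so Tobias Novak is 4 levels below Yael Mori.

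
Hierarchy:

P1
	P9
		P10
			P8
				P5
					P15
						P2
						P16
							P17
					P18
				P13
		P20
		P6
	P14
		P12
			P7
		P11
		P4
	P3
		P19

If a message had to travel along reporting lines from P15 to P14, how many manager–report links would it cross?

6

P15 is 5 levels below P1, and P14 is 1 level below P1 (their lowest common manager). The shortest path runs up from P15 to P1 and back down to P14: 5 + 1 = 6 links.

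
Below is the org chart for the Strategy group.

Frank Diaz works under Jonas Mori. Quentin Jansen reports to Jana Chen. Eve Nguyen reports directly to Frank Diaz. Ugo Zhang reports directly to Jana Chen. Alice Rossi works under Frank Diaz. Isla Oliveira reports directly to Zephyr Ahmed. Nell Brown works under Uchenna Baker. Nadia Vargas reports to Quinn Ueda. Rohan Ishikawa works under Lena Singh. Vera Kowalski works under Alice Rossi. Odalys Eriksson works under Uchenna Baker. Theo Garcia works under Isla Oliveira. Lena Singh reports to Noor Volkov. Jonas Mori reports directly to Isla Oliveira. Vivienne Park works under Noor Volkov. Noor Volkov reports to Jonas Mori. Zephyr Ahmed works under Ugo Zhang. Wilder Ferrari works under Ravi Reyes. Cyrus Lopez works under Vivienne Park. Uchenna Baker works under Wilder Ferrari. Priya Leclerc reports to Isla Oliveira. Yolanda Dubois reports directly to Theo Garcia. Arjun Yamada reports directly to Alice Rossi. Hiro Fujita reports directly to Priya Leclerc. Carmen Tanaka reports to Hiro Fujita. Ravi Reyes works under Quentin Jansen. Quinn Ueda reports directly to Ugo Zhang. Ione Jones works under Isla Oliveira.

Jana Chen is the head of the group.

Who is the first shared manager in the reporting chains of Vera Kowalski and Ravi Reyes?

Jana Chen

Vera Kowalski's chain of managers is Alice Rossi, Frank Diaz, Jonas Mori, Isla Oliveira, Zephyr Ahmed, Ugo Zhang, Jana Chen. Ravi Reyes's chain of managers is Quentin Jansen, Jana Chen. The first manager that appears in both chains is Jana Chen.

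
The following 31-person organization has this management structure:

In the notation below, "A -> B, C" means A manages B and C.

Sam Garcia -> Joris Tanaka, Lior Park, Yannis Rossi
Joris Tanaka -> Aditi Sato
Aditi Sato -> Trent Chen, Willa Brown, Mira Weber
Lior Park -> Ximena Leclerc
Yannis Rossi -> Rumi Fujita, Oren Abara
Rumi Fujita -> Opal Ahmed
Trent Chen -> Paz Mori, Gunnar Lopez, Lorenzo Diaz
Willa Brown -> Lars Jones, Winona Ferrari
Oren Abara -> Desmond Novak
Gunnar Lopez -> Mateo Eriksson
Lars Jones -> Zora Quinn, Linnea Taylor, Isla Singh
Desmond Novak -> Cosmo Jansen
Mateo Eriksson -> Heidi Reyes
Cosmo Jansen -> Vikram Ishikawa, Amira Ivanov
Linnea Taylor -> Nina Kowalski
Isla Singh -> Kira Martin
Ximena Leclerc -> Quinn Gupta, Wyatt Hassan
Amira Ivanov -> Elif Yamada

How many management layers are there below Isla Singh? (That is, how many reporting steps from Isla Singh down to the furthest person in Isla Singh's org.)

1

The longest chain under Isla Singh runs Isla Singh → Kira Martin, which is 1 level below Isla Singh.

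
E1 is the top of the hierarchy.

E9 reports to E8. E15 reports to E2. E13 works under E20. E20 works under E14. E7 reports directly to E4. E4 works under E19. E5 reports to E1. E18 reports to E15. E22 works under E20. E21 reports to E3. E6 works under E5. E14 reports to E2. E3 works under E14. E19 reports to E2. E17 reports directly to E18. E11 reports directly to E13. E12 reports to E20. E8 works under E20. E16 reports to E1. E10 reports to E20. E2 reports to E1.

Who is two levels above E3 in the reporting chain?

E2

E3 reports to E14, and E14 reports to E2. So E3's skip-level manager is E2.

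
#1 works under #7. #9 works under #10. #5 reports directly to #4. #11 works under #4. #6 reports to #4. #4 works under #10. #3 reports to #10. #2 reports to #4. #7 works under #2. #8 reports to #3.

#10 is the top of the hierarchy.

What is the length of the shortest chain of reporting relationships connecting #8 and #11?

#8 is 2 levels below #10, and #11 is 2 levels below #10 (their lowest common manager). The shortest path runs up from #8 to #10 and back down to #11: 2 + 2 = 4 links.

4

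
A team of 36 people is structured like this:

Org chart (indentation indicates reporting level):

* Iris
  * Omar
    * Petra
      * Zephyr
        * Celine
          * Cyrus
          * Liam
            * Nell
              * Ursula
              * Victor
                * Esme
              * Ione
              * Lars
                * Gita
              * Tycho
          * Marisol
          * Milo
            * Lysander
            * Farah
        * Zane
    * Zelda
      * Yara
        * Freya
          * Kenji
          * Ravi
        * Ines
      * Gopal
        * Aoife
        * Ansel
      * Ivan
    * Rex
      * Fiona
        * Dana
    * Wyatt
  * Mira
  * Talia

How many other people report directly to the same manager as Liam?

Liam reports to Celine. Celine's other direct reports are Cyrus, Marisol, Milo — 3 peers.

3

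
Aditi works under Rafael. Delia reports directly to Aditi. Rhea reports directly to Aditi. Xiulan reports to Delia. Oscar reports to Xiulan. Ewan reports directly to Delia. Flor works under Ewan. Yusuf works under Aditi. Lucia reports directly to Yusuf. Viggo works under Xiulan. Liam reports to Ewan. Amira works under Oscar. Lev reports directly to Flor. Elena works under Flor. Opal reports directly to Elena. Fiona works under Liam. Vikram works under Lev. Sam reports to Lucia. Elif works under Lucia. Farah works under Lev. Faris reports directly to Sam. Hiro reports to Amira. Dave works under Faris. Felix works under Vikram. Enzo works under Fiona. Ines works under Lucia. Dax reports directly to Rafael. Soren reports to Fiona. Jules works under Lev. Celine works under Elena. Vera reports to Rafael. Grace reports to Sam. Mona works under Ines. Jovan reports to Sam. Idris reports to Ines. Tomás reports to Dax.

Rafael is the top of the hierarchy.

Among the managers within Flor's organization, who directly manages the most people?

Direct-report counts within Flor's organization: Flor has 2; Elena has 2; Lev has 3; Vikram has 1. The largest is 3, held by Lev.

Lev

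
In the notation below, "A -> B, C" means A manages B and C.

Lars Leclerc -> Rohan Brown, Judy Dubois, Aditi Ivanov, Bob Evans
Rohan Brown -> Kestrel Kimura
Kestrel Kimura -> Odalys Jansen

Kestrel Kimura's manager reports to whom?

Kestrel Kimura reports to Rohan Brown, and Rohan Brown reports to Lars Leclerc. So Kestrel Kimura's skip-level manager is Lars Leclerc.

Lars Leclerc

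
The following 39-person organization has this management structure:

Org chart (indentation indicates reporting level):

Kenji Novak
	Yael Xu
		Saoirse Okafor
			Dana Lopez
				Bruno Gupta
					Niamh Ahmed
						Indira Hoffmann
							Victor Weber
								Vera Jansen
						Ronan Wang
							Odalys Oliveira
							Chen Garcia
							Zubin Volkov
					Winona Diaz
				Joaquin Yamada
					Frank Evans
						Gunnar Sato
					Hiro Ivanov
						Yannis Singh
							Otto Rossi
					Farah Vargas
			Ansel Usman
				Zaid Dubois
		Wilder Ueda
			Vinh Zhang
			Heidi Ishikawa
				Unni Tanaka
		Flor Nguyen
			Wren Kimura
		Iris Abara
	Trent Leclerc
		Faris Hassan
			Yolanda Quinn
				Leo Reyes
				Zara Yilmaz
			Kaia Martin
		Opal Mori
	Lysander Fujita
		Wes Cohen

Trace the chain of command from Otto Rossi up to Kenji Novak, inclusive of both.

Otto Rossi reports to Yannis Singh. Yannis Singh reports to Hiro Ivanov. Hiro Ivanov reports to Joaquin Yamada. Joaquin Yamada reports to Dana Lopez. Dana Lopez reports to Saoirse Okafor. Saoirse Okafor reports to Yael Xu. Yael Xu reports to Kenji Novak. Kenji Novak is at the top.

Otto Rossi -> Yannis Singh -> Hiro Ivanov -> Joaquin Yamada -> Dana Lopez -> Saoirse Okafor -> Yael Xu -> Kenji Novak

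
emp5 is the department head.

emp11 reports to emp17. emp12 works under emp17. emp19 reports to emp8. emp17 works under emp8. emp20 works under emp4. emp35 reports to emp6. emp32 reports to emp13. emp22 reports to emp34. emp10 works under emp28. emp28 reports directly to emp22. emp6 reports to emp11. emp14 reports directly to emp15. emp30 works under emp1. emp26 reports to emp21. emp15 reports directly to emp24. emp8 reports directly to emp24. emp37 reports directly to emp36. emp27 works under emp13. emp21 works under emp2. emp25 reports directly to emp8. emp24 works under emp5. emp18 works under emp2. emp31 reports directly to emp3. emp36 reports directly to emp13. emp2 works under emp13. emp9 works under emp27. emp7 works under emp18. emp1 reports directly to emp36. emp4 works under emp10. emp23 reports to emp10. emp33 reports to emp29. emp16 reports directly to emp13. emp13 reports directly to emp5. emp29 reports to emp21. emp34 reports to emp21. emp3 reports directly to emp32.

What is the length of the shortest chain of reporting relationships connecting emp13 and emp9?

emp9 is in emp13's organization: the chain from emp9 up to emp13 is emp9 → emp27 → emp13, which is 2 links.

2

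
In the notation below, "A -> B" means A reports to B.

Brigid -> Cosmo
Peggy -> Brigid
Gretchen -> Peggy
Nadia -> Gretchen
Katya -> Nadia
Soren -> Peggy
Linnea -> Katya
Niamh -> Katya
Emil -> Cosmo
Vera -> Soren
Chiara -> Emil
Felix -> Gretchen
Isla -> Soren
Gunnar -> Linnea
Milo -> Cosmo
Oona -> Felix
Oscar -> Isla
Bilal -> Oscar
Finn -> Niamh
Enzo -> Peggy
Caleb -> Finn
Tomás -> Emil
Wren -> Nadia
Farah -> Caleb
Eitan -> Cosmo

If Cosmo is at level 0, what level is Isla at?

4

Chain from Isla up to Cosmo: Isla → Soren → Peggy → Brigid → Cosmo. That is 4 steps up, so Isla is 4 levels below Cosmo.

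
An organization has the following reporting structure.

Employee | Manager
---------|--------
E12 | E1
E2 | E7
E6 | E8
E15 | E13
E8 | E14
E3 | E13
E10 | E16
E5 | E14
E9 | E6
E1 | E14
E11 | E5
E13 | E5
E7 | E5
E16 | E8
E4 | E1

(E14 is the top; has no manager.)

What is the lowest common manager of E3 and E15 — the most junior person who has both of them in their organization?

E13

E3's chain of managers is E13, E5, E14. E15's chain of managers is E13, E5, E14. The first manager that appears in both chains is E13.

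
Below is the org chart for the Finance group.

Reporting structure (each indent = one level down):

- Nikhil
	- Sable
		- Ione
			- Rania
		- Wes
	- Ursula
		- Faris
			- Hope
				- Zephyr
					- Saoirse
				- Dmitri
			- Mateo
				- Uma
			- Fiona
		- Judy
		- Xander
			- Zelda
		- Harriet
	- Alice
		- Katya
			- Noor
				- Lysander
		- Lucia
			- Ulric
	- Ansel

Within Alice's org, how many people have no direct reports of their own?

The people in Alice's organization with no one reporting to them are Ulric, Lysander. That is 2.

2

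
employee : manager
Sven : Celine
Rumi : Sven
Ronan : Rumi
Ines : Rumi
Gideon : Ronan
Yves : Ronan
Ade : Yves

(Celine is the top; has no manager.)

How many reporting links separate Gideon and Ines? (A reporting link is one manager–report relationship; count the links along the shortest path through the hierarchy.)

Gideon is 2 levels below Rumi, and Ines is 1 level below Rumi (their lowest common manager). The shortest path runs up from Gideon to Rumi and back down to Ines: 2 + 1 = 3 links.

3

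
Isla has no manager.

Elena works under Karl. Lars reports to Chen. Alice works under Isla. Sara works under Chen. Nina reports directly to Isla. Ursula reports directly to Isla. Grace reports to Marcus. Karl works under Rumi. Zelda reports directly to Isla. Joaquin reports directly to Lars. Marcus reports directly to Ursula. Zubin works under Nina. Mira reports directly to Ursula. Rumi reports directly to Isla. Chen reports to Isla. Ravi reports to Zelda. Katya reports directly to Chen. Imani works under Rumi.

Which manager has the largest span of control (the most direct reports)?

Direct-report counts: Isla has 6; Nina has 1; Zelda has 1; Chen has 3; Lars has 1; Ursula has 2; Marcus has 1; Rumi has 2; Karl has 1. The largest is 6, held by Isla.

Isla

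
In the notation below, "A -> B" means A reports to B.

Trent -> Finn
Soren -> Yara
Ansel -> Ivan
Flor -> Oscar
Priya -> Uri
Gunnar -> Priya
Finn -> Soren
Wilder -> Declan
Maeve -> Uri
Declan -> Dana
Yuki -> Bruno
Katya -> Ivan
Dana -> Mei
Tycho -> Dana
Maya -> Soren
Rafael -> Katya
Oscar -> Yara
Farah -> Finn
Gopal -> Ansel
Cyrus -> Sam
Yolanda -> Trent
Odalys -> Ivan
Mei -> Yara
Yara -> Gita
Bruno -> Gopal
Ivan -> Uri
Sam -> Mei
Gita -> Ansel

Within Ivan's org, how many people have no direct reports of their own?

10

The people in Ivan's organization with no one reporting to them are Odalys, Rafael, Yuki, Flor, Cyrus, Tycho, Wilder, Maya, Yolanda, Farah. That is 10.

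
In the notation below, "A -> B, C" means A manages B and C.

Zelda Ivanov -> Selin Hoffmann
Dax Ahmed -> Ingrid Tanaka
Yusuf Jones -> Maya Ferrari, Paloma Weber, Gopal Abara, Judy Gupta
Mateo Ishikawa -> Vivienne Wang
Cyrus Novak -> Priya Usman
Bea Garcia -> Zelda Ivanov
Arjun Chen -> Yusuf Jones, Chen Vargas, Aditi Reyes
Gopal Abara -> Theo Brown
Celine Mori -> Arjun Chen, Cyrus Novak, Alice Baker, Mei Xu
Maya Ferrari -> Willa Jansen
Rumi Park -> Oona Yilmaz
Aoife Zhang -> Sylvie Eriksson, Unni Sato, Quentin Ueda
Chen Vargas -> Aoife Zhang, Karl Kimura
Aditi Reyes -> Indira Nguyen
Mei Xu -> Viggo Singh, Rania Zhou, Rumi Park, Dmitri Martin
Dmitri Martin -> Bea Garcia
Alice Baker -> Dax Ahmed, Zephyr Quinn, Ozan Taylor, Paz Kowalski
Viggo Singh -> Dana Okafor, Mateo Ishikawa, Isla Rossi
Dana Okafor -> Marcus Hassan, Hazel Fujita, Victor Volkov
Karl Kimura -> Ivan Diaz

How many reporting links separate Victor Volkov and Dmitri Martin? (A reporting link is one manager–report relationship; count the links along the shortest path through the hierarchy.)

4

Victor Volkov is 3 levels below Mei Xu, and Dmitri Martin is 1 level below Mei Xu (their lowest common manager). The shortest path runs up from Victor Volkov to Mei Xu and back down to Dmitri Martin: 3 + 1 = 4 links.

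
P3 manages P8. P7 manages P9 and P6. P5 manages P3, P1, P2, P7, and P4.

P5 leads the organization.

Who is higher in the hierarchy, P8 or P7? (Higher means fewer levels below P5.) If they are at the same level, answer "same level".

P8 is 2 levels below P5; P7 is 1. P7 is higher.

P7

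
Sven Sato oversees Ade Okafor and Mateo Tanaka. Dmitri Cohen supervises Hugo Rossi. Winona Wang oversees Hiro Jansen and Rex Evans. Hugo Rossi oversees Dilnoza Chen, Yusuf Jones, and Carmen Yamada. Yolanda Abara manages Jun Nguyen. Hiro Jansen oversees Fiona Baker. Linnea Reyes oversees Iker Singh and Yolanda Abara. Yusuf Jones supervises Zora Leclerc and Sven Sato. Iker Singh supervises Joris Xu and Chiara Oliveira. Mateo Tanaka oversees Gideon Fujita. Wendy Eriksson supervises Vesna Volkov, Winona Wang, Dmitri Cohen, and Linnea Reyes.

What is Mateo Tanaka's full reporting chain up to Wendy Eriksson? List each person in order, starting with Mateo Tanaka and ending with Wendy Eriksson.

Mateo Tanaka -> Sven Sato -> Yusuf Jones -> Hugo Rossi -> Dmitri Cohen -> Wendy Eriksson

Mateo Tanaka reports to Sven Sato. Sven Sato reports to Yusuf Jones. Yusuf Jones reports to Hugo Rossi. Hugo Rossi reports to Dmitri Cohen. Dmitri Cohen reports to Wendy Eriksson. Wendy Eriksson is at the top.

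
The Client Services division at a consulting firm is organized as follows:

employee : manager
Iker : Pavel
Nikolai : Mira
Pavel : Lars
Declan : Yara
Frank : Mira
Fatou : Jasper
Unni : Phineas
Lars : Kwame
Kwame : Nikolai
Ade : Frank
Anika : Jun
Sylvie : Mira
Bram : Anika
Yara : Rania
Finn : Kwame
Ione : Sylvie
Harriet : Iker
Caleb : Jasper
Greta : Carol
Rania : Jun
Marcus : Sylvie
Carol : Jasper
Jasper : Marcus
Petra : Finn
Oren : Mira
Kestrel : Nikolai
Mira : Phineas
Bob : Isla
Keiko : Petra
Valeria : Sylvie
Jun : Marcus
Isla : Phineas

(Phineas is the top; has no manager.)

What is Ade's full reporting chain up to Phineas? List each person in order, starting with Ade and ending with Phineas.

Ade -> Frank -> Mira -> Phineas

Ade reports to Frank. Frank reports to Mira. Mira reports to Phineas. Phineas is at the top.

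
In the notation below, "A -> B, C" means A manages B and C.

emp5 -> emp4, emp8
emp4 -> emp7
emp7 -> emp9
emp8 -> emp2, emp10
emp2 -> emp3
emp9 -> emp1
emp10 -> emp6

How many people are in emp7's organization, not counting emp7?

2

emp7 directly manages emp9. Under emp9: emp1 (1). That's 2 in total.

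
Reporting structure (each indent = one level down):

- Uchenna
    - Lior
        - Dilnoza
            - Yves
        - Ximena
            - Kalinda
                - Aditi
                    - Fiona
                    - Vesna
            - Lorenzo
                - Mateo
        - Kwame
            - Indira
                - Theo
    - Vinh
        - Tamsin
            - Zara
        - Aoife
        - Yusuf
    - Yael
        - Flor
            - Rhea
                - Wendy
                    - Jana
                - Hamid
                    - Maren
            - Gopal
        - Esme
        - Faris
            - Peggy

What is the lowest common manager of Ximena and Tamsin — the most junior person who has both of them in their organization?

Uchenna

Ximena's chain of managers is Lior, Uchenna. Tamsin's chain of managers is Vinh, Uchenna. The first manager that appears in both chains is Uchenna.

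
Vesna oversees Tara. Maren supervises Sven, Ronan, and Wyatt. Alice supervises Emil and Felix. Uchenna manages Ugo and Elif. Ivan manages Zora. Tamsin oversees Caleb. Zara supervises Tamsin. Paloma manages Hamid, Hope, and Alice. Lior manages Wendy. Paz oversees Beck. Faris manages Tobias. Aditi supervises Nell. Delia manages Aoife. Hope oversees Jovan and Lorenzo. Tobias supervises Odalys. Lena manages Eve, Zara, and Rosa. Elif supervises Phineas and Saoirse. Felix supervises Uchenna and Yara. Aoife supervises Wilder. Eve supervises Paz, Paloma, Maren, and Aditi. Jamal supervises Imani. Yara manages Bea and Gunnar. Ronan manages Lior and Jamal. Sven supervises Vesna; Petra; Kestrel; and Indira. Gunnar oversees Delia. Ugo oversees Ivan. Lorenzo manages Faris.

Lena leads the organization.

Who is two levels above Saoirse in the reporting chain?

Uchenna

Saoirse reports to Elif, and Elif reports to Uchenna. So Saoirse's skip-level manager is Uchenna.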